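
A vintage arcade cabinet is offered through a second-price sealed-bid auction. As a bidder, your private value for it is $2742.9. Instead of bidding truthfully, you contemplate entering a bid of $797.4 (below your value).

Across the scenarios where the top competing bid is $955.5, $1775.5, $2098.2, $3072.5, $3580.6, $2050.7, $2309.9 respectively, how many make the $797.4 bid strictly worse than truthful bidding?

5

The deviation hurts exactly when the highest competing bid lies strictly between $797.4 and $2742.9 — underbidding then forfeits a profitable win.
$955.5: inside the interval → strictly worse (loss $1787.4).
$1775.5: inside the interval → strictly worse (loss $967.4).
$2098.2: inside the interval → strictly worse (loss $644.7).
$3072.5: above both → same outcome either way.
$3580.6: above both → same outcome either way.
$2050.7: inside the interval → strictly worse (loss $692.2).
$2309.9: inside the interval → strictly worse (loss $433).
Count: 5.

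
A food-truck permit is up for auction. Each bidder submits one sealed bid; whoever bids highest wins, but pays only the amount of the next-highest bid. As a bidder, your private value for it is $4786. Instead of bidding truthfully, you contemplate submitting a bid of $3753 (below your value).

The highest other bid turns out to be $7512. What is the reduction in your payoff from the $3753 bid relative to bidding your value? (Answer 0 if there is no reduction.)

$0

Bidding your value $4786: you lose (since $4786 < $7512). Payoff $0.
Bidding $3753: you lose. Payoff $0.
Difference = $0 − $0 = $0; both bids lead to the same outcome because the competing bid is above both your value and your alternative bid.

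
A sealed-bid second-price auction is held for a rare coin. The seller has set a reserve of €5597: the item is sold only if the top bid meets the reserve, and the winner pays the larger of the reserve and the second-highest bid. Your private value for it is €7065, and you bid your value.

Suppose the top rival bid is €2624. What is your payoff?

Your bid €7065 is the highest and exceeds the reserve.
Price = max(second-highest bid, reserve) = max(€2624, €5597) = €5597.
Payoff = €7065 − €5597 = €1468.

€1468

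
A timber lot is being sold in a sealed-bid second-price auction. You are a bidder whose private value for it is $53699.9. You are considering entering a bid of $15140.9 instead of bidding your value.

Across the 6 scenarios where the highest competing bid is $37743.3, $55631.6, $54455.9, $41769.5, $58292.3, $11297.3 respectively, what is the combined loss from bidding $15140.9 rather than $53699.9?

$27887

The deviation costs you only when the competing bid falls strictly between $15140.9 and $53699.9; elsewhere both bids give the same outcome.
$37743.3: truthful payoff $15956.6, deviation payoff $0 → loss $15956.6.
$55631.6: outcomes coincide → loss $0.
$54455.9: outcomes coincide → loss $0.
$41769.5: truthful payoff $11930.4, deviation payoff $0 → loss $11930.4.
$58292.3: outcomes coincide → loss $0.
$11297.3: outcomes coincide → loss $0.
Total loss = $15956.6 + $11930.4 = $27887.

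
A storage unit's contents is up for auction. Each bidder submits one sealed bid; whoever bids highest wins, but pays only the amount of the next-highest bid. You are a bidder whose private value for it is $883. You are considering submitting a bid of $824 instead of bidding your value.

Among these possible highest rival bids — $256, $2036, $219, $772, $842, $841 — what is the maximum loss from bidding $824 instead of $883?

$256: same outcome either way → loss $0.
$2036: same outcome either way → loss $0.
$219: same outcome either way → loss $0.
$772: same outcome either way → loss $0.
$842: truthful gives $41, deviation gives $0 → loss $41.
$841: truthful gives $42, deviation gives $0 → loss $42.
Maximum loss: $42.

$42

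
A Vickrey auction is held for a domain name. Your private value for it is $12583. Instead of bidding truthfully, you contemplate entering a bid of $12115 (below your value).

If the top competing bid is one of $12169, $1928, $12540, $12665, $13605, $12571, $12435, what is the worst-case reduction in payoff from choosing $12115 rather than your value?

$12169: truthful gives $414, deviation gives $0 → loss $414.
$1928: same outcome either way → loss $0.
$12540: truthful gives $43, deviation gives $0 → loss $43.
$12665: same outcome either way → loss $0.
$13605: same outcome either way → loss $0.
$12571: truthful gives $12, deviation gives $0 → loss $12.
$12435: truthful gives $148, deviation gives $0 → loss $148.
Maximum loss: $414.

$414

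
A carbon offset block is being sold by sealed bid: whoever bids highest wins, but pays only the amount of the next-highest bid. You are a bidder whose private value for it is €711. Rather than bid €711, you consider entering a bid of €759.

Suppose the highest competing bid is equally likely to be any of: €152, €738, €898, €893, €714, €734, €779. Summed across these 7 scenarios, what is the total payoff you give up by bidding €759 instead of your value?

The deviation costs you only when the competing bid falls strictly between €711 and €759; elsewhere both bids give the same outcome.
€152: outcomes coincide → loss €0.
€738: truthful payoff €0, deviation payoff −€27 → loss €27.
€898: outcomes coincide → loss €0.
€893: outcomes coincide → loss €0.
€714: truthful payoff €0, deviation payoff −€3 → loss €3.
€734: truthful payoff €0, deviation payoff −€23 → loss €23.
€779: outcomes coincide → loss €0.
Total loss = €27 + €3 + €23 = €53.

€53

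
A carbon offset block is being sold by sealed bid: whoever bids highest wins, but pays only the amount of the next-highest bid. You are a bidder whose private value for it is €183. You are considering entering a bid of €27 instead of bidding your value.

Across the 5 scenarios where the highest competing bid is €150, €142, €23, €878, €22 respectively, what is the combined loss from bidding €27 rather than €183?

The deviation costs you only when the competing bid falls strictly between €27 and €183; elsewhere both bids give the same outcome.
€150: truthful payoff €33, deviation payoff €0 → loss €33.
€142: truthful payoff €41, deviation payoff €0 → loss €41.
€23: outcomes coincide → loss €0.
€878: outcomes coincide → loss €0.
€22: outcomes coincide → loss €0.
Total loss = €33 + €41 = €74.

€74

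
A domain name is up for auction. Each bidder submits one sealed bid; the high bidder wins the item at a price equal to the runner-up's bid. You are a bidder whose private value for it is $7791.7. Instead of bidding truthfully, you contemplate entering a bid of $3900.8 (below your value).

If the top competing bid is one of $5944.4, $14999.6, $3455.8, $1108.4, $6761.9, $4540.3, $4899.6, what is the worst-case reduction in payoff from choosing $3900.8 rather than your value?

$5944.4: truthful gives $1847.3, deviation gives $0 → loss $1847.3.
$14999.6: same outcome either way → loss $0.
$3455.8: same outcome either way → loss $0.
$1108.4: same outcome either way → loss $0.
$6761.9: truthful gives $1029.8, deviation gives $0 → loss $1029.8.
$4540.3: truthful gives $3251.4, deviation gives $0 → loss $3251.4.
$4899.6: truthful gives $2892.1, deviation gives $0 → loss $2892.1.
Maximum loss: $3251.4.

$3251.4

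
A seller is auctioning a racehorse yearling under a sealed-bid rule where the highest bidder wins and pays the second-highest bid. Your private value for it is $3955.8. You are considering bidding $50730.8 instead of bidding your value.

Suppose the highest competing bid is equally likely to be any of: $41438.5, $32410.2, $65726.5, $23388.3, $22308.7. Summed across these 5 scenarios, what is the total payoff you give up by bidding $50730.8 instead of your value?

The deviation costs you only when the competing bid falls strictly between $3955.8 and $50730.8; elsewhere both bids give the same outcome.
$41438.5: truthful payoff $0, deviation payoff −$37482.7 → loss $37482.7.
$32410.2: truthful payoff $0, deviation payoff −$28454.4 → loss $28454.4.
$65726.5: outcomes coincide → loss $0.
$23388.3: truthful payoff $0, deviation payoff −$19432.5 → loss $19432.5.
$22308.7: truthful payoff $0, deviation payoff −$18352.9 → loss $18352.9.
Total loss = $37482.7 + $28454.4 + $19432.5 + $18352.9 = $103722.5.
Because the price is fixed by the runner-up's bid, deviating from your value can only change a good outcome into a bad one — never the reverse.

$103722.5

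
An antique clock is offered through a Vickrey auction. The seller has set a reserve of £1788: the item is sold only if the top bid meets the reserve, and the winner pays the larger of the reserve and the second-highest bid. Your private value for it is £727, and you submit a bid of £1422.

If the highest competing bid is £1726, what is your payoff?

Your bid £1422 is below the highest competing bid £1726, so you lose. Payoff £0.

£0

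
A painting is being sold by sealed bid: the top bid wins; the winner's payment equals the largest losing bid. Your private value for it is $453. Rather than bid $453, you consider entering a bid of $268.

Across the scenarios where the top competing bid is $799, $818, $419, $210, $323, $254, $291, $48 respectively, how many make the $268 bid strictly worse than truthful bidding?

The deviation hurts exactly when the highest competing bid lies strictly between $268 and $453 — underbidding then forfeits a profitable win.
$799: above both → same outcome either way.
$818: above both → same outcome either way.
$419: inside the interval → strictly worse (loss $34).
$210: below both → same outcome either way.
$323: inside the interval → strictly worse (loss $130).
$254: below both → same outcome either way.
$291: inside the interval → strictly worse (loss $162).
$48: below both → same outcome either way.
Count: 3.

3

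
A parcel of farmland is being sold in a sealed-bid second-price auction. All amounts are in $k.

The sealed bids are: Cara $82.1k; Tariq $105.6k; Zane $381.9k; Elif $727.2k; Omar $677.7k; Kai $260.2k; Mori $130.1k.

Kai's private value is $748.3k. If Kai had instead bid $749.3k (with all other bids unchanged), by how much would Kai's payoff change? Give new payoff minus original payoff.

$21.1k

The highest bid among the other bidders is $727.2k; Kai's bid doesn't change that.
Original bid $260.2k: Kai is not highest (top rival bid is $727.2k); payoff $0k.
Alternative bid $749.3k: Kai is highest, pays the top rival bid $727.2k; payoff $748.3k − $727.2k = $21.1k.
Change in payoff = $21.1k − ($0k) = $21.1k.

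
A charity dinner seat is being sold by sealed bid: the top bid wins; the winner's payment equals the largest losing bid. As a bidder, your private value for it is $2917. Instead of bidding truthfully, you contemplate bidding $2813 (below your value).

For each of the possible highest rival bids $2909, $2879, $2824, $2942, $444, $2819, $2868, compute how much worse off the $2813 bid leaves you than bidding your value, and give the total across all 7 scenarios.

$286

The deviation costs you only when the competing bid falls strictly between $2813 and $2917; elsewhere both bids give the same outcome.
$2909: truthful payoff $8, deviation payoff $0 → loss $8.
$2879: truthful payoff $38, deviation payoff $0 → loss $38.
$2824: truthful payoff $93, deviation payoff $0 → loss $93.
$2942: outcomes coincide → loss $0.
$444: outcomes coincide → loss $0.
$2819: truthful payoff $98, deviation payoff $0 → loss $98.
$2868: truthful payoff $49, deviation payoff $0 → loss $49.
Total loss = $8 + $38 + $93 + $98 + $49 = $286.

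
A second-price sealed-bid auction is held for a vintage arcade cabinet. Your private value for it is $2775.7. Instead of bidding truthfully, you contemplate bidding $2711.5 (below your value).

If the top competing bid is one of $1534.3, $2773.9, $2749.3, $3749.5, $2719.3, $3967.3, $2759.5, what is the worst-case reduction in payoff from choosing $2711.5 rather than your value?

$1534.3: same outcome either way → loss $0.
$2773.9: truthful gives $1.8, deviation gives $0 → loss $1.8.
$2749.3: truthful gives $26.4, deviation gives $0 → loss $26.4.
$3749.5: same outcome either way → loss $0.
$2719.3: truthful gives $56.4, deviation gives $0 → loss $56.4.
$3967.3: same outcome either way → loss $0.
$2759.5: truthful gives $16.2, deviation gives $0 → loss $16.2.
Maximum loss: $56.4.

$56.4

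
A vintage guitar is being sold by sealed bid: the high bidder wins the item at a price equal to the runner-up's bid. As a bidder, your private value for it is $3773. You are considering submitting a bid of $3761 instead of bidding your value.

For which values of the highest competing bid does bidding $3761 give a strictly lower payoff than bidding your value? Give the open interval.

If the competing bid is below $3761, both bids win at the same price — no difference.
If it is above $3773, both bids lose — no difference.
If it lies strictly between $3761 and $3773, bidding your value wins at a price below your value (positive payoff) while bidding $3761 loses (payoff 0).
So the deviation strictly hurts on the open interval ($3761, $3773).

($3761, $3773)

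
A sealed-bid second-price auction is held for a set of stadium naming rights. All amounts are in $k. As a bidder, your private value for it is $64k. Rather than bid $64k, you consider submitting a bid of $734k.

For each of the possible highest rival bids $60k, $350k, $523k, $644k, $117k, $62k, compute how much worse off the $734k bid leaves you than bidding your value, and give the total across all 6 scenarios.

$1378k

The deviation costs you only when the competing bid falls strictly between $64k and $734k; elsewhere both bids give the same outcome.
$60k: outcomes coincide → loss $0k.
$350k: truthful payoff $0k, deviation payoff −$286k → loss $286k.
$523k: truthful payoff $0k, deviation payoff −$459k → loss $459k.
$644k: truthful payoff $0k, deviation payoff −$580k → loss $580k.
$117k: truthful payoff $0k, deviation payoff −$53k → loss $53k.
$62k: outcomes coincide → loss $0k.
Total loss = $286k + $459k + $580k + $53k = $1378k.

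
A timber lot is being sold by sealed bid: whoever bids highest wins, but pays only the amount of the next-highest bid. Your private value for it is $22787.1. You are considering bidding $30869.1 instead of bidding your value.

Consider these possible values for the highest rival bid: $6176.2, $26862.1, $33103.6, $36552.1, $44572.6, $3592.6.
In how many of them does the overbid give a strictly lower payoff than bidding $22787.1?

1

The deviation hurts exactly when the highest competing bid lies strictly between $22787.1 and $30869.1 — overbidding then wins at a price above your value.
$6176.2: below both → same outcome either way.
$26862.1: inside the interval → strictly worse (loss $4075).
$33103.6: above both → same outcome either way.
$36552.1: above both → same outcome either way.
$44572.6: above both → same outcome either way.
$3592.6: below both → same outcome either way.
Count: 1.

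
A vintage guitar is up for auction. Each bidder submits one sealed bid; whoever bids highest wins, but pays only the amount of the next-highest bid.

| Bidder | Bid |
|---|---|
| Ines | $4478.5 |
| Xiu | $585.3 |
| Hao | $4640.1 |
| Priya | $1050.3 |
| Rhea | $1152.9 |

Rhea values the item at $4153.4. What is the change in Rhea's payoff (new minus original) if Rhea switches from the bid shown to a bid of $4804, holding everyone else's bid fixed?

The highest bid among the other bidders is $4640.1; Rhea's bid doesn't change that.
Original bid $1152.9: Rhea is not highest (top rival bid is $4640.1); payoff $0.
Alternative bid $4804: Rhea is highest, pays the top rival bid $4640.1; payoff $4153.4 − $4640.1 = −$486.7.
Change in payoff = −$486.7 − ($0) = −$486.7.

−$486.7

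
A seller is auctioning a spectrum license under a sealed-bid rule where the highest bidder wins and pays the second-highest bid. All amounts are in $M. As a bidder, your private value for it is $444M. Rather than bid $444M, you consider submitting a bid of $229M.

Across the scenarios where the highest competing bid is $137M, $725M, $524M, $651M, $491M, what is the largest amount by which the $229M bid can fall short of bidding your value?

$137M: same outcome either way → loss $0M.
$725M: same outcome either way → loss $0M.
$524M: same outcome either way → loss $0M.
$651M: same outcome either way → loss $0M.
$491M: same outcome either way → loss $0M.
Maximum loss: $0M.

$0M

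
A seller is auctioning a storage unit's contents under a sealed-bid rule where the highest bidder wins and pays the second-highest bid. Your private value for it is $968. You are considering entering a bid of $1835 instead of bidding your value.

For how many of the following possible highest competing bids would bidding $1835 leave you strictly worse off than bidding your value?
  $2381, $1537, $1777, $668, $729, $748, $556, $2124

2

The deviation hurts exactly when the highest competing bid lies strictly between $968 and $1835 — overbidding then wins at a price above your value.
$2381: above both → same outcome either way.
$1537: inside the interval → strictly worse (loss $569).
$1777: inside the interval → strictly worse (loss $809).
$668: below both → same outcome either way.
$729: below both → same outcome either way.
$748: below both → same outcome either way.
$556: below both → same outcome either way.
$2124: above both → same outcome either way.
Count: 2.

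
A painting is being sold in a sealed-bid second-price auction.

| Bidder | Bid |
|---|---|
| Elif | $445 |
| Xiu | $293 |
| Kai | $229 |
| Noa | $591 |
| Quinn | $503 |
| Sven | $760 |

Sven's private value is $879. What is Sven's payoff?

$288

Highest bid: Sven at $760, so Sven wins.
Second-highest bid: Noa at $591 — that is the price the winner pays.
Sven's payoff = value − price = $879 − $591 = $288.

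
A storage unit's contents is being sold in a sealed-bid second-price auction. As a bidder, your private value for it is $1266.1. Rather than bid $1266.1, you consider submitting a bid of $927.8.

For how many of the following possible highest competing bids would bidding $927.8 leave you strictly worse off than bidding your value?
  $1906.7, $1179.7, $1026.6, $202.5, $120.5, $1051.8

3

The deviation hurts exactly when the highest competing bid lies strictly between $927.8 and $1266.1 — underbidding then forfeits a profitable win.
$1906.7: above both → same outcome either way.
$1179.7: inside the interval → strictly worse (loss $86.4).
$1026.6: inside the interval → strictly worse (loss $239.5).
$202.5: below both → same outcome either way.
$120.5: below both → same outcome either way.
$1051.8: inside the interval → strictly worse (loss $214.3).
Count: 3.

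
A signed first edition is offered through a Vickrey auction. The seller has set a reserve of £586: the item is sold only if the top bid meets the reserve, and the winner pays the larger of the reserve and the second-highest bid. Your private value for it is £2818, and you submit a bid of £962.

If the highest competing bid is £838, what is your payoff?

£1980

Your bid £962 is the highest and exceeds the reserve.
Price = max(second-highest bid, reserve) = max(£838, £586) = £838.
Payoff = £2818 − £838 = £1980.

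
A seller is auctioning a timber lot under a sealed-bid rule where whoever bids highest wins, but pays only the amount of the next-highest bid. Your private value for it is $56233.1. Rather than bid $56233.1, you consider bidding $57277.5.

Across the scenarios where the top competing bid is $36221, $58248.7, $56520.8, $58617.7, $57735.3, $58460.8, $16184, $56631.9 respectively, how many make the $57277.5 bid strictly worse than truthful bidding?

2

The deviation hurts exactly when the highest competing bid lies strictly between $56233.1 and $57277.5 — overbidding then wins at a price above your value.
$36221: below both → same outcome either way.
$58248.7: above both → same outcome either way.
$56520.8: inside the interval → strictly worse (loss $287.7).
$58617.7: above both → same outcome either way.
$57735.3: above both → same outcome either way.
$58460.8: above both → same outcome either way.
$16184: below both → same outcome either way.
$56631.9: inside the interval → strictly worse (loss $398.8).
Count: 2.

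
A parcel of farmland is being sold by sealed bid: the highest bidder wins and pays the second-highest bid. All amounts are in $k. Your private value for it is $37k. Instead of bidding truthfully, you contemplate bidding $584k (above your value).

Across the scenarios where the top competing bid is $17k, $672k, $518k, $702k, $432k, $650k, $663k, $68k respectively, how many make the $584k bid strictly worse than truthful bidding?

3

The deviation hurts exactly when the highest competing bid lies strictly between $37k and $584k — overbidding then wins at a price above your value.
$17k: below both → same outcome either way.
$672k: above both → same outcome either way.
$518k: inside the interval → strictly worse (loss $481k).
$702k: above both → same outcome either way.
$432k: inside the interval → strictly worse (loss $395k).
$650k: above both → same outcome either way.
$663k: above both → same outcome either way.
$68k: inside the interval → strictly worse (loss $31k).
Count: 3.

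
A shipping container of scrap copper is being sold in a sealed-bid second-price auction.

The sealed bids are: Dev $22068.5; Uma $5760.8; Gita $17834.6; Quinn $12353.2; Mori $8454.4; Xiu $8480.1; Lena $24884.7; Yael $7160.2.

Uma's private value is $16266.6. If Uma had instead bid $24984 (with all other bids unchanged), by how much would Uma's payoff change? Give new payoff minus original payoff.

−$8618.1

The highest bid among the other bidders is $24884.7; Uma's bid doesn't change that.
Original bid $5760.8: Uma is not highest (top rival bid is $24884.7); payoff $0.
Alternative bid $24984: Uma is highest, pays the top rival bid $24884.7; payoff $16266.6 − $24884.7 = −$8618.1.
Change in payoff = −$8618.1 − ($0) = −$8618.1.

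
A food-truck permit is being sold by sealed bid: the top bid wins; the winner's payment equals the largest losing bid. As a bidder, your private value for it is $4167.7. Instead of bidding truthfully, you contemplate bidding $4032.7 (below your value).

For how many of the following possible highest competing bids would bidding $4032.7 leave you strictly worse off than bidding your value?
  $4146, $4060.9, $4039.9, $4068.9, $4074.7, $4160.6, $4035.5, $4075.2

The deviation hurts exactly when the highest competing bid lies strictly between $4032.7 and $4167.7 — underbidding then forfeits a profitable win.
$4146: inside the interval → strictly worse (loss $21.7).
$4060.9: inside the interval → strictly worse (loss $106.8).
$4039.9: inside the interval → strictly worse (loss $127.8).
$4068.9: inside the interval → strictly worse (loss $98.8).
$4074.7: inside the interval → strictly worse (loss $93).
$4160.6: inside the interval → strictly worse (loss $7.1).
$4035.5: inside the interval → strictly worse (loss $132.2).
$4075.2: inside the interval → strictly worse (loss $92.5).
Count: 8.

8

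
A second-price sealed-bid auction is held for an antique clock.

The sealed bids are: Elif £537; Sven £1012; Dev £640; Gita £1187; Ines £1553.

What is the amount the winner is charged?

Highest bid: Ines at £1553, so Ines wins.
Second-highest bid: Gita at £1187 — that is the price the winner pays.

£1187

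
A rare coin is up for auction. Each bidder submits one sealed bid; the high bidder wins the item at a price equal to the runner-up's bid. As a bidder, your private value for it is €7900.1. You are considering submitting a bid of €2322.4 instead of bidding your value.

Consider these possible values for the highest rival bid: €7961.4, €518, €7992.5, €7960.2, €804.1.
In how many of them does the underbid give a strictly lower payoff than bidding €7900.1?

The deviation hurts exactly when the highest competing bid lies strictly between €2322.4 and €7900.1 — underbidding then forfeits a profitable win.
€7961.4: above both → same outcome either way.
€518: below both → same outcome either way.
€7992.5: above both → same outcome either way.
€7960.2: above both → same outcome either way.
€804.1: below both → same outcome either way.
Count: 0.

0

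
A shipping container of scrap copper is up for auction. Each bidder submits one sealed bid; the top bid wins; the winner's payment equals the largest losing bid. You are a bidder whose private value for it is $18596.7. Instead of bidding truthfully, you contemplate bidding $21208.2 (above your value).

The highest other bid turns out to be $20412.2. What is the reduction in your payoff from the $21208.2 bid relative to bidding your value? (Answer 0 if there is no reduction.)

$1815.5

Bidding your value $18596.7: you lose (since $18596.7 < $20412.2). Payoff $0.
Bidding $21208.2: you win and pay $20412.2. Payoff $18596.7 − $20412.2 = −$1815.5.
The competing bid $20412.2 lies between your value and your inflated bid, so overbidding wins an item priced above your value.
Loss from deviating = $0 − (−$1815.5) = $1815.5.
Truthful bidding weakly dominates here: raising your bid can only win items priced above your value, and lowering it can only forfeit items priced below.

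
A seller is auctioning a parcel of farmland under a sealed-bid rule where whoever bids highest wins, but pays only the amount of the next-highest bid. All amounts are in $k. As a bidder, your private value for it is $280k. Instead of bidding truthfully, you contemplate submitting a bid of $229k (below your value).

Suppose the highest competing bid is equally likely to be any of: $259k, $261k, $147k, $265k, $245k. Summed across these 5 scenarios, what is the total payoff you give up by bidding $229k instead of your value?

The deviation costs you only when the competing bid falls strictly between $229k and $280k; elsewhere both bids give the same outcome.
$259k: truthful payoff $21k, deviation payoff $0k → loss $21k.
$261k: truthful payoff $19k, deviation payoff $0k → loss $19k.
$147k: outcomes coincide → loss $0k.
$265k: truthful payoff $15k, deviation payoff $0k → loss $15k.
$245k: truthful payoff $35k, deviation payoff $0k → loss $35k.
Total loss = $21k + $19k + $15k + $35k = $90k.

$90k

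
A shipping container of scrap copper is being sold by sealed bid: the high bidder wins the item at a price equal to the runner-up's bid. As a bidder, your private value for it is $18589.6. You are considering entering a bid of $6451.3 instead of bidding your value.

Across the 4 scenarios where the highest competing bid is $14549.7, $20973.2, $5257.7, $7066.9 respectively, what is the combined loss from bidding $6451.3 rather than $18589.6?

$15562.6

The deviation costs you only when the competing bid falls strictly between $6451.3 and $18589.6; elsewhere both bids give the same outcome.
$14549.7: truthful payoff $4039.9, deviation payoff $0 → loss $4039.9.
$20973.2: outcomes coincide → loss $0.
$5257.7: outcomes coincide → loss $0.
$7066.9: truthful payoff $11522.7, deviation payoff $0 → loss $11522.7.
Total loss = $4039.9 + $11522.7 = $15562.6.
Because the price is fixed by the runner-up's bid, deviating from your value can only change a good outcome into a bad one — never the reverse.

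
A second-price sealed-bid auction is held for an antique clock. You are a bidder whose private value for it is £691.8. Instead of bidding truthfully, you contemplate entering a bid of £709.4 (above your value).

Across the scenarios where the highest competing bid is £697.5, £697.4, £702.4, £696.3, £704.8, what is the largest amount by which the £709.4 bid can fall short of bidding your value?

£697.5: truthful gives £0, deviation gives −£5.7 → loss £5.7.
£697.4: truthful gives £0, deviation gives −£5.6 → loss £5.6.
£702.4: truthful gives £0, deviation gives −£10.6 → loss £10.6.
£696.3: truthful gives £0, deviation gives −£4.5 → loss £4.5.
£704.8: truthful gives £0, deviation gives −£13 → loss £13.
Maximum loss: £13.

£13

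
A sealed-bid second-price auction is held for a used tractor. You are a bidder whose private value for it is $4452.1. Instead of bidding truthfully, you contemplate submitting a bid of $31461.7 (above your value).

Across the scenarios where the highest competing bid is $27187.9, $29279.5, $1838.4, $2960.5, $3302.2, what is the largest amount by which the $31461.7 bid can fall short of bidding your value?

$27187.9: truthful gives $0, deviation gives −$22735.8 → loss $22735.8.
$29279.5: truthful gives $0, deviation gives −$24827.4 → loss $24827.4.
$1838.4: same outcome either way → loss $0.
$2960.5: same outcome either way → loss $0.
$3302.2: same outcome either way → loss $0.
Maximum loss: $24827.4.

$24827.4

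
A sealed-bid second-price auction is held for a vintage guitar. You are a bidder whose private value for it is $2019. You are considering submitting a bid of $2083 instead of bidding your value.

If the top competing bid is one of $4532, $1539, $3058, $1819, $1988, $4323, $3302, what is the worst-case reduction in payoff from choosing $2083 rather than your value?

$0

$4532: same outcome either way → loss $0.
$1539: same outcome either way → loss $0.
$3058: same outcome either way → loss $0.
$1819: same outcome either way → loss $0.
$1988: same outcome either way → loss $0.
$4323: same outcome either way → loss $0.
$3302: same outcome either way → loss $0.
Maximum loss: $0.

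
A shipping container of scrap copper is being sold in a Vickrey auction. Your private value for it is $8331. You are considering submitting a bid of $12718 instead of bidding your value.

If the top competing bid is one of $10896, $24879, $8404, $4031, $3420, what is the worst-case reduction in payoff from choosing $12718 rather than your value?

$10896: truthful gives $0, deviation gives −$2565 → loss $2565.
$24879: same outcome either way → loss $0.
$8404: truthful gives $0, deviation gives −$73 → loss $73.
$4031: same outcome either way → loss $0.
$3420: same outcome either way → loss $0.
Maximum loss: $2565.

$2565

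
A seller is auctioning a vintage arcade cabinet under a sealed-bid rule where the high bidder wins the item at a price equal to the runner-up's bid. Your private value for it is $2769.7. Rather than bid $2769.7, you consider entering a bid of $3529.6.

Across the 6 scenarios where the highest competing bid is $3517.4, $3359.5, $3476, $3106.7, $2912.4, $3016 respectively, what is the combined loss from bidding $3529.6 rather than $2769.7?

$2769.8

The deviation costs you only when the competing bid falls strictly between $2769.7 and $3529.6; elsewhere both bids give the same outcome.
$3517.4: truthful payoff $0, deviation payoff −$747.7 → loss $747.7.
$3359.5: truthful payoff $0, deviation payoff −$589.8 → loss $589.8.
$3476: truthful payoff $0, deviation payoff −$706.3 → loss $706.3.
$3106.7: truthful payoff $0, deviation payoff −$337 → loss $337.
$2912.4: truthful payoff $0, deviation payoff −$142.7 → loss $142.7.
$3016: truthful payoff $0, deviation payoff −$246.3 → loss $246.3.
Total loss = $747.7 + $589.8 + $706.3 + $337 + $142.7 + $246.3 = $2769.8.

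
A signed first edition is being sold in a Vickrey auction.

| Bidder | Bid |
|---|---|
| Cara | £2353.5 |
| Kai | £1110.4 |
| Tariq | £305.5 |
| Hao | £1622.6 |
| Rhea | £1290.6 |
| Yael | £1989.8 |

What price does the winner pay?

Highest bid: Cara at £2353.5, so Cara wins.
Second-highest bid: Yael at £1989.8 — that is the price the winner pays.

£1989.8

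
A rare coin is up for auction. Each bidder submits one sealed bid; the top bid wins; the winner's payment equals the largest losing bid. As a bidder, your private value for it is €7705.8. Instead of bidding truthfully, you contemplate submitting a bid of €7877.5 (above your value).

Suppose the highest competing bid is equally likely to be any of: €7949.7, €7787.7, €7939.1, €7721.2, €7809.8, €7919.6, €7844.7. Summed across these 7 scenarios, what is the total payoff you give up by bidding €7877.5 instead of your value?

The deviation costs you only when the competing bid falls strictly between €7705.8 and €7877.5; elsewhere both bids give the same outcome.
€7949.7: outcomes coincide → loss €0.
€7787.7: truthful payoff €0, deviation payoff −€81.9 → loss €81.9.
€7939.1: outcomes coincide → loss €0.
€7721.2: truthful payoff €0, deviation payoff −€15.4 → loss €15.4.
€7809.8: truthful payoff €0, deviation payoff −€104 → loss €104.
€7919.6: outcomes coincide → loss €0.
€7844.7: truthful payoff €0, deviation payoff −€138.9 → loss €138.9.
Total loss = €81.9 + €15.4 + €104 + €138.9 = €340.2.

€340.2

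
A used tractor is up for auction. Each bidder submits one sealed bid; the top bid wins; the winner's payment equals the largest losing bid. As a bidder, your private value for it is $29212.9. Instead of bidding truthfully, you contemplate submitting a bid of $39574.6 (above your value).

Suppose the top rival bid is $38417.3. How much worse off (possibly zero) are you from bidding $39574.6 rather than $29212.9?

Bidding your value $29212.9: you lose (since $29212.9 < $38417.3). Payoff $0.
Bidding $39574.6: you win and pay $38417.3. Payoff $29212.9 − $38417.3 = −$9204.4.
The competing bid $38417.3 lies between your value and your inflated bid, so overbidding wins an item priced above your value.
Loss from deviating = $0 − (−$9204.4) = $9204.4.

$9204.4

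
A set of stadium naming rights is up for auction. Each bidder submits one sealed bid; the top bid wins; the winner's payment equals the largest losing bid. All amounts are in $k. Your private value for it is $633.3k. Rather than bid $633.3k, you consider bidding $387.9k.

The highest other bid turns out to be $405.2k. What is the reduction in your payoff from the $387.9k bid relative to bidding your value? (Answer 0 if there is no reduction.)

$228.1k

Bidding your value $633.3k: you win (since $633.3k > $405.2k) and pay $405.2k. Payoff $228.1k.
Bidding $387.9k: you lose. Payoff $0k.
The competing bid $405.2k lies between your shaded bid and your value, so underbidding forfeits an item you could have won at a profitable price.
Loss from deviating = $228.1k − ($0k) = $228.1k.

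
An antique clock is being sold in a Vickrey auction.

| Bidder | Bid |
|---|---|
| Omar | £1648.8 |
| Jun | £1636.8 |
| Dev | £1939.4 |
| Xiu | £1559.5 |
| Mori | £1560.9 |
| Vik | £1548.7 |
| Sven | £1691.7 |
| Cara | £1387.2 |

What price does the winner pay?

£1691.7

Highest bid: Dev at £1939.4, so Dev wins.
Second-highest bid: Sven at £1691.7 — that is the price the winner pays.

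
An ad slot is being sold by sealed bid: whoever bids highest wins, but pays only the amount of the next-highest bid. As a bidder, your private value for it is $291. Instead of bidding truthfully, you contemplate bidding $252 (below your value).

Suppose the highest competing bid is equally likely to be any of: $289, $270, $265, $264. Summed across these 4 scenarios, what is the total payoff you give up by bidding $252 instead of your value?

$76

The deviation costs you only when the competing bid falls strictly between $252 and $291; elsewhere both bids give the same outcome.
$289: truthful payoff $2, deviation payoff $0 → loss $2.
$270: truthful payoff $21, deviation payoff $0 → loss $21.
$265: truthful payoff $26, deviation payoff $0 → loss $26.
$264: truthful payoff $27, deviation payoff $0 → loss $27.
Total loss = $2 + $21 + $26 + $27 = $76.
Truthful bidding weakly dominates here: raising your bid can only win items priced above your value, and lowering it can only forfeit items priced below.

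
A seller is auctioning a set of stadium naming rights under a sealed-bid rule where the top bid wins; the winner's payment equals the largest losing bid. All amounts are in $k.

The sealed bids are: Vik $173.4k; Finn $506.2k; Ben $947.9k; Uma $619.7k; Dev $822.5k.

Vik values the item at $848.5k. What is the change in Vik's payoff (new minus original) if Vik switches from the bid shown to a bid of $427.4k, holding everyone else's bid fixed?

The highest bid among the other bidders is $947.9k; Vik's bid doesn't change that.
Original bid $173.4k: Vik is not highest (top rival bid is $947.9k); payoff $0k.
Alternative bid $427.4k: Vik is not highest (top rival bid is $947.9k); payoff $0k.
Change in payoff = $0k − ($0k) = $0k.

$0k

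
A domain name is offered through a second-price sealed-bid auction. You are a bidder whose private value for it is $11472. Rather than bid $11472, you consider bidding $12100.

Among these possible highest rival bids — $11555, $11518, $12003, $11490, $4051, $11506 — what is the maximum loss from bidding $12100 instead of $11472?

$531

$11555: truthful gives $0, deviation gives −$83 → loss $83.
$11518: truthful gives $0, deviation gives −$46 → loss $46.
$12003: truthful gives $0, deviation gives −$531 → loss $531.
$11490: truthful gives $0, deviation gives −$18 → loss $18.
$4051: same outcome either way → loss $0.
$11506: truthful gives $0, deviation gives −$34 → loss $34.
Maximum loss: $531.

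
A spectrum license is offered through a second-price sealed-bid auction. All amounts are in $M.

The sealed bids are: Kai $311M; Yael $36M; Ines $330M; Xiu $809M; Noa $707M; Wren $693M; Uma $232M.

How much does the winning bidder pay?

Highest bid: Xiu at $809M, so Xiu wins.
Second-highest bid: Noa at $707M — that is the price the winner pays.

$707M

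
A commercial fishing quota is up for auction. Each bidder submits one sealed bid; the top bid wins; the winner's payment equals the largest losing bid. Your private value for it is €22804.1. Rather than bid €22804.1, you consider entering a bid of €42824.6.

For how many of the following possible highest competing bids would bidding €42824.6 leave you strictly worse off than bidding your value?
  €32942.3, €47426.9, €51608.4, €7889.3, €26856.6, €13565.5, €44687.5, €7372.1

2

The deviation hurts exactly when the highest competing bid lies strictly between €22804.1 and €42824.6 — overbidding then wins at a price above your value.
€32942.3: inside the interval → strictly worse (loss €10138.2).
€47426.9: above both → same outcome either way.
€51608.4: above both → same outcome either way.
€7889.3: below both → same outcome either way.
€26856.6: inside the interval → strictly worse (loss €4052.5).
€13565.5: below both → same outcome either way.
€44687.5: above both → same outcome either way.
€7372.1: below both → same outcome either way.
Count: 2.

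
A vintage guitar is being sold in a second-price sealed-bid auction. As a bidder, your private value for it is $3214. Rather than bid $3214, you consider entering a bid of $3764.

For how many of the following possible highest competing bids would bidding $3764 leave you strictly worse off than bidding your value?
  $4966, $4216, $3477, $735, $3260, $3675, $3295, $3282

The deviation hurts exactly when the highest competing bid lies strictly between $3214 and $3764 — overbidding then wins at a price above your value.
$4966: above both → same outcome either way.
$4216: above both → same outcome either way.
$3477: inside the interval → strictly worse (loss $263).
$735: below both → same outcome either way.
$3260: inside the interval → strictly worse (loss $46).
$3675: inside the interval → strictly worse (loss $461).
$3295: inside the interval → strictly worse (loss $81).
$3282: inside the interval → strictly worse (loss $68).
Count: 5.

5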